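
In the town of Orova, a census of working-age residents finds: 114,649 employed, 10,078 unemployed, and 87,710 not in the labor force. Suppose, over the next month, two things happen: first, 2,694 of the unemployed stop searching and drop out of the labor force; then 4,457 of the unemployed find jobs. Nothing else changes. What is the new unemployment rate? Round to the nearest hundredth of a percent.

Initially, labor force = 114,649 + 10,078 = 124,727, so u = 10,078/124,727 = 8.08%.
After the first change, unemployed and labor force both fall by 2,694 → E = 114,649, U = 7,384, labor force = 122,033.
After the second change, unemployed falls and employed rises by 4,457; labor force unchanged → E = 119,106, U = 2,927, labor force = 122,033.
New unemployment rate = 2,927 / 122,033 = 2.40%.

New unemployment rate ≈ 2.40%.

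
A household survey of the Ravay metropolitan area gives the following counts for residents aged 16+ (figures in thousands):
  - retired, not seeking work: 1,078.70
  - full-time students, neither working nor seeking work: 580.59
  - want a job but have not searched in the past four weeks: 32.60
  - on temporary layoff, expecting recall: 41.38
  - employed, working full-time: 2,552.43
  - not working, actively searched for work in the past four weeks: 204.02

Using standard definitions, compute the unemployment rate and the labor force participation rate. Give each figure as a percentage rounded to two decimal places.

Unemployment rate ≈ 8.77%; labor force participation rate ≈ 62.32%.

Employed = 2,552.43 thousand.
Unemployed = 41.38 + 204.02 = 245.40 thousand (jobless and actively searching, or on temporary layoff).
Labor force = 2,552.43 + 245.40 = 2,797.83 thousand.
Not in labor force = 1,078.70 + 580.59 + 32.60 = 1,691.89 thousand (those not working and not actively searching are outside the labor force — including those who want a job but have given up searching).
Civilian working-age population = 2,797.83 + 1,691.89 = 4,489.72 thousand.
Unemployment rate = 245.40 / 2,797.83 = 8.77%.
Labor force participation rate = 2,797.83 / 4,489.72 = 62.32%.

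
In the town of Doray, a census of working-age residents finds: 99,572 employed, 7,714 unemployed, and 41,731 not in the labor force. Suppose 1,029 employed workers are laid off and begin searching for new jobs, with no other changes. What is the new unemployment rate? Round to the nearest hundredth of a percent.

New unemployment rate ≈ 8.15%.

Initially, labor force = 99,572 + 7,714 = 107,286, so u = 7,714/107,286 = 7.19%.
After the change, employed falls and unemployed rises by 1,029; labor force unchanged → E = 98,543, U = 8,743, labor force = 107,286.
New unemployment rate = 8,743 / 107,286 = 8.15%.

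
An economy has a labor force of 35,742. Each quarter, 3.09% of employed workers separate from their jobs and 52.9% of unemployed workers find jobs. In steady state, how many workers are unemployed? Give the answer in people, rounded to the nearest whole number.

Steady-state unemployment rate u* = s/(s+f) = 3.09/(3.09+52.9) = 0.055188.
Unemployed = u* × labor force = 0.055188 × 35,742 ≈ 1,973.

About 1,973 are unemployed in steady state.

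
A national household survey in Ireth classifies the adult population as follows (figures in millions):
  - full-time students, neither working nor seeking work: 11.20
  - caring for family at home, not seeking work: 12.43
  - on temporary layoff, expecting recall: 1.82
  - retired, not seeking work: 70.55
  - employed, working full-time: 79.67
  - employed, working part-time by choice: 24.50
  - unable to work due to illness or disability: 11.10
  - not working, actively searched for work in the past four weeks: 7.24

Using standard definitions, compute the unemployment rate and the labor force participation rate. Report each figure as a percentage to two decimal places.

Unemployment rate ≈ 8.00%; labor force participation rate ≈ 51.82%.

Employed = 79.67 + 24.50 = 104.17 million.
Unemployed = 1.82 + 7.24 = 9.06 million (jobless and actively searching, or on temporary layoff).
Labor force = 104.17 + 9.06 = 113.23 million.
Not in labor force = 11.20 + 12.43 + 70.55 + 11.10 = 105.28 million (those not working and not actively searching are outside the labor force).
Civilian working-age population = 113.23 + 105.28 = 218.51 million.
Unemployment rate = 9.06 / 113.23 = 8.00%.
Labor force participation rate = 113.23 / 218.51 = 51.82%.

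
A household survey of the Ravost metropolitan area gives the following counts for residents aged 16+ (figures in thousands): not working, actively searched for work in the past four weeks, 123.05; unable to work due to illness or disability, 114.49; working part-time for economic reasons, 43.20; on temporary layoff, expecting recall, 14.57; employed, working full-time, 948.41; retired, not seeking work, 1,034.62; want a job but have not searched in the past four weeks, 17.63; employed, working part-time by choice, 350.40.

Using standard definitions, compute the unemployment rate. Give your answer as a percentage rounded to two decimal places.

Unemployment rate ≈ 9.30%.

Employed = 43.20 + 948.41 + 350.40 = 1,342.01 thousand (anyone who worked, including part-time for economic reasons, counts as employed).
Unemployed = 123.05 + 14.57 = 137.62 thousand (jobless and actively searching, or on temporary layoff).
Labor force = 1,342.01 + 137.62 = 1,479.63 thousand.
Unemployment rate = 137.62 / 1,479.63 = 9.30%.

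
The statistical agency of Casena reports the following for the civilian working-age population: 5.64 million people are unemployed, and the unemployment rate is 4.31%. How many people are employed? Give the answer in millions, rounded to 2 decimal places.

Labor force = U / u = 5.64 / 0.0431 ≈ 130.86 million.
Employed = labor force − unemployed = 130.86 − 5.64 = 125.22 million.

About 125.22 million are employed.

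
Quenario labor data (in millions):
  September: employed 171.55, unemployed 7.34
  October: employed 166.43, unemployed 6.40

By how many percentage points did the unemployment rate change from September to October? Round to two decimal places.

The unemployment rate changed by −0.40 percentage points.

September: labor force = 171.55 + 7.34 = 178.89; u = 7.34/178.89 = 4.10%.
October: labor force = 166.43 + 6.40 = 172.83; u = 6.40/172.83 = 3.70%.
Change = 3.70% − 4.10% = −0.40 pp.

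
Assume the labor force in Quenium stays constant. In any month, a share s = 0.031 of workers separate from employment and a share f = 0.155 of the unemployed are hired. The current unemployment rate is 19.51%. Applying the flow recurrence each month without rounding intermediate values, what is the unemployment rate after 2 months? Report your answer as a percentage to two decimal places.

Unemployment rate after two months ≈ 18.55%.

With a fixed labor force, u_{t+1} = u_t + s·(1−u_t) − f·u_t = u_t·(1−s−f) + s.
Here 1−s−f = 0.814 and s = 0.031.
u_1 = 0.195100 × 0.814 + 0.031 = 0.189811.
u_2 = 0.189811 × 0.814 + 0.031 = 0.185506.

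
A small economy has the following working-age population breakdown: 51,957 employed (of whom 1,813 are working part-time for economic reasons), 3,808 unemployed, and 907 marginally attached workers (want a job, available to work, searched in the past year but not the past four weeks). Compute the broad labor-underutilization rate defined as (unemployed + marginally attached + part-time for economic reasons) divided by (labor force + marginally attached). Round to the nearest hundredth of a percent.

Broad underutilization rate ≈ 11.52%.

Labor force = 51,957 + 3,808 = 55,765.
Numerator = 3,808 + 907 + 1,813 = 6,528.
Denominator = 55,765 + 907 = 56,672.
Broad rate = 6,528 / 56,672 = 11.52%.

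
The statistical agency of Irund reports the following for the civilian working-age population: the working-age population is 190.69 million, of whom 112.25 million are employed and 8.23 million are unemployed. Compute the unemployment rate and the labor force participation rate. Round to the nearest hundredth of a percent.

Labor force = employed + unemployed = 112.25 + 8.23 = 120.48 million.
Unemployment rate = 8.23 / 120.48 = 6.83%.
Labor force participation rate = 120.48 / 190.69 = 63.18%.

Unemployment rate ≈ 6.83%; labor force participation rate ≈ 63.18%.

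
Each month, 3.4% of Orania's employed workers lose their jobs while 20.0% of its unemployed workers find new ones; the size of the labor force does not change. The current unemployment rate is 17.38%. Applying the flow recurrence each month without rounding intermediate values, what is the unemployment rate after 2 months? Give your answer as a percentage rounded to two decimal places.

Unemployment rate after two months ≈ 16.20%.

With a fixed labor force, u_{t+1} = u_t + s·(1−u_t) − f·u_t = u_t·(1−s−f) + s.
Here 1−s−f = 0.766 and s = 0.034.
u_1 = 0.173800 × 0.766 + 0.034 = 0.167131.
u_2 = 0.167131 × 0.766 + 0.034 = 0.162022.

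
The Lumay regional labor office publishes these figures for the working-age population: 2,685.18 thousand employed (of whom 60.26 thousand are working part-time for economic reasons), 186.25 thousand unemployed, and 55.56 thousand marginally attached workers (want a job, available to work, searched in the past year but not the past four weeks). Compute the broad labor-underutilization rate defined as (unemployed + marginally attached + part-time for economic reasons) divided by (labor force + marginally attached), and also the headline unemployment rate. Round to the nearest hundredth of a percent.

Labor force = 2,685.18 + 186.25 = 2,871.43 thousand.
Numerator = 186.25 + 55.56 + 60.26 = 302.07 thousand.
Denominator = 2,871.43 + 55.56 = 2,926.99 thousand.
Broad rate = 302.07 / 2,926.99 = 10.32%.
Headline unemployment rate = 186.25 / 2,871.43 = 6.49%.

Broad underutilization rate ≈ 10.32%; headline unemployment rate ≈ 6.49%.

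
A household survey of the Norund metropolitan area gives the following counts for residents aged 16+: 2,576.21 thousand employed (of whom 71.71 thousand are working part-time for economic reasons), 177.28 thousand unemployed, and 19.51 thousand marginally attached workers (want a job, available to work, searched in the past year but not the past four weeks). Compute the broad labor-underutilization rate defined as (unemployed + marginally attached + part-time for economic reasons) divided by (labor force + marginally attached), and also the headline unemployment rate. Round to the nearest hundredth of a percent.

Broad underutilization rate ≈ 9.68%; headline unemployment rate ≈ 6.44%.

Labor force = 2,576.21 + 177.28 = 2,753.49 thousand.
Numerator = 177.28 + 19.51 + 71.71 = 268.50 thousand.
Denominator = 2,753.49 + 19.51 = 2,773.00 thousand.
Broad rate = 268.50 / 2,773.00 = 9.68%.
Headline unemployment rate = 177.28 / 2,753.49 = 6.44%.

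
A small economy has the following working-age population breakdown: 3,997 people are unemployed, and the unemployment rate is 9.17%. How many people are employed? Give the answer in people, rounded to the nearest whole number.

Labor force = U / u = 3,997 / 0.0917 ≈ 43,588.
Employed = labor force − unemployed = 43,588 − 3,997 = 39,591.

About 39,591 are employed.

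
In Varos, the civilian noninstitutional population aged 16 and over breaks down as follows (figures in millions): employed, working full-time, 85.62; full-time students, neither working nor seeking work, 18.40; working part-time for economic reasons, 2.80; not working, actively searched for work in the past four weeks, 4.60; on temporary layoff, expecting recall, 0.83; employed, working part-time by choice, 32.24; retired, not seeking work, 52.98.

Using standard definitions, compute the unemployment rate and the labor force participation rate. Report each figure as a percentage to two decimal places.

Employed = 85.62 + 2.80 + 32.24 = 120.66 million (anyone who worked, including part-time for economic reasons, counts as employed).
Unemployed = 4.60 + 0.83 = 5.43 million (jobless and actively searching, or on temporary layoff).
Labor force = 120.66 + 5.43 = 126.09 million.
Not in labor force = 18.40 + 52.98 = 71.38 million (those not working and not actively searching are outside the labor force).
Civilian working-age population = 126.09 + 71.38 = 197.47 million.
Unemployment rate = 5.43 / 126.09 = 4.31%.
Labor force participation rate = 126.09 / 197.47 = 63.85%.

Unemployment rate ≈ 4.31%; labor force participation rate ≈ 63.85%.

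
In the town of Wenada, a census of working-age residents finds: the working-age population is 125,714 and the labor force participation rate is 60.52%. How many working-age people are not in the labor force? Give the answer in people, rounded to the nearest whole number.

About 49,632 are not in the labor force.

Share not in the labor force = 1 − 0.6052 = 0.3948.
Not in labor force = 0.3948 × 125,714 ≈ 49,632.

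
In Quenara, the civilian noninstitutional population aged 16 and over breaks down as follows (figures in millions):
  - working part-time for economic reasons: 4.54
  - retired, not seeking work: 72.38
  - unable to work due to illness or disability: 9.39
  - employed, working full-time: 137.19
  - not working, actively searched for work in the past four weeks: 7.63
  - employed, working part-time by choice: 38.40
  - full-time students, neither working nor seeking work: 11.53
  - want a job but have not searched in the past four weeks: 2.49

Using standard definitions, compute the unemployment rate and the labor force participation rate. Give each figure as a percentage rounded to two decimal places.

Unemployment rate ≈ 4.06%; labor force participation rate ≈ 66.22%.

Employed = 4.54 + 137.19 + 38.40 = 180.13 million (anyone who worked, including part-time for economic reasons, counts as employed).
Unemployed = 7.63 million.
Labor force = 180.13 + 7.63 = 187.76 million.
Not in labor force = 72.38 + 9.39 + 11.53 + 2.49 = 95.79 million (those not working and not actively searching are outside the labor force — including those who want a job but have given up searching).
Civilian working-age population = 187.76 + 95.79 = 283.55 million.
Unemployment rate = 7.63 / 187.76 = 4.06%.
Labor force participation rate = 187.76 / 283.55 = 66.22%.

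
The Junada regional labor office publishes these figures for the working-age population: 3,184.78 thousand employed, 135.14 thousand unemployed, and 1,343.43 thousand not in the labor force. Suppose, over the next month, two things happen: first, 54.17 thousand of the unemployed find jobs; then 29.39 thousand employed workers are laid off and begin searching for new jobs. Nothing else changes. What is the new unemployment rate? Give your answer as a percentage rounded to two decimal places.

New unemployment rate ≈ 3.32%.

Initially, labor force = 3,184.78 + 135.14 = 3,319.92 thousand, so u = 135.14/3,319.92 = 4.07%.
After the first change, unemployed falls and employed rises by 54.17; labor force unchanged → E = 3,238.95, U = 80.97, labor force = 3,319.92 thousand.
After the second change, employed falls and unemployed rises by 29.39; labor force unchanged → E = 3,209.56, U = 110.36, labor force = 3,319.92 thousand.
New unemployment rate = 110.36 / 3,319.92 = 3.32%.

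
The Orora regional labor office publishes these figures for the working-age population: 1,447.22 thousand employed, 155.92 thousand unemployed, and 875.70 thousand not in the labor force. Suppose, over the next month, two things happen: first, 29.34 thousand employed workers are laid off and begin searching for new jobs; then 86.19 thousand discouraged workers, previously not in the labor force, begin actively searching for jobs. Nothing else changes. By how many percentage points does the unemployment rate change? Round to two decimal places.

Initially, labor force = 1,447.22 + 155.92 = 1,603.14 thousand, so u = 155.92/1,603.14 = 9.73%.
After the first change, employed falls and unemployed rises by 29.34; labor force unchanged → E = 1,417.88, U = 185.26, labor force = 1,603.14 thousand.
After the second change, unemployed and labor force both rise by 86.19 → E = 1,417.88, U = 271.45, labor force = 1,689.33 thousand.
New unemployment rate = 271.45 / 1,689.33 = 16.07%.
Change = 16.07% − 9.73% = +6.34 percentage points.

The unemployment rate changes by +6.34 percentage points.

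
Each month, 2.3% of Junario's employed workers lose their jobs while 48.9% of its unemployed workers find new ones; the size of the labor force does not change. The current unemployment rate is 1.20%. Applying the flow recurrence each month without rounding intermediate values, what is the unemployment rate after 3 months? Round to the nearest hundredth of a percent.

With a fixed labor force, u_{t+1} = u_t + s·(1−u_t) − f·u_t = u_t·(1−s−f) + s.
Here 1−s−f = 0.488 and s = 0.023.
u_1 = 0.012000 × 0.488 + 0.023 = 0.028856.
u_2 = 0.028856 × 0.488 + 0.023 = 0.037082.
u_3 = 0.037082 × 0.488 + 0.023 = 0.041096.

Unemployment rate after three months ≈ 4.11%.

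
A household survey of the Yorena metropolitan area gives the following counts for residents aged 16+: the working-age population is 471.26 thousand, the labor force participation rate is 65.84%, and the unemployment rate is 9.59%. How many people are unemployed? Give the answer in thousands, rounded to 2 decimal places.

About 29.76 thousand are unemployed.

Labor force = 0.6584 × 471.26 = 310.28 thousand.
Unemployed = 0.0959 × 310.28 ≈ 29.76 thousand.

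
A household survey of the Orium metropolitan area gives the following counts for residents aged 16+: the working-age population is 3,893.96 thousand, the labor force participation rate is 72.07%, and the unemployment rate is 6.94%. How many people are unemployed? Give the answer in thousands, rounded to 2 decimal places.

Labor force = 0.7207 × 3,893.96 = 2,806.38 thousand.
Unemployed = 0.0694 × 2,806.38 ≈ 194.76 thousand.

About 194.76 thousand are unemployed.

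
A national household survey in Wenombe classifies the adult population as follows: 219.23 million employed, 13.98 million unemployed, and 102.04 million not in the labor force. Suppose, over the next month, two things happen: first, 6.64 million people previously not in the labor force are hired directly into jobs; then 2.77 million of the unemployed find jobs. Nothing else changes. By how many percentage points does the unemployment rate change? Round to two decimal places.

The unemployment rate changes by −1.32 percentage points.

Initially, labor force = 219.23 + 13.98 = 233.21 million, so u = 13.98/233.21 = 5.99%.
After the first change, employed and labor force both rise by 6.64; unemployed unchanged → E = 225.87, U = 13.98, labor force = 239.85 million.
After the second change, unemployed falls and employed rises by 2.77; labor force unchanged → E = 228.64, U = 11.21, labor force = 239.85 million.
New unemployment rate = 11.21 / 239.85 = 4.67%.
Change = 4.67% − 5.99% = −1.32 percentage points.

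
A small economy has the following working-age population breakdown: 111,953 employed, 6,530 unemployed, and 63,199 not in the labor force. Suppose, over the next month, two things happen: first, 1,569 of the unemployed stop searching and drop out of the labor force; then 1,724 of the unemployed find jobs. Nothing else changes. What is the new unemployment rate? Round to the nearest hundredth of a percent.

New unemployment rate ≈ 2.77%.

Initially, labor force = 111,953 + 6,530 = 118,483, so u = 6,530/118,483 = 5.51%.
After the first change, unemployed and labor force both fall by 1,569 → E = 111,953, U = 4,961, labor force = 116,914.
After the second change, unemployed falls and employed rises by 1,724; labor force unchanged → E = 113,677, U = 3,237, labor force = 116,914.
New unemployment rate = 3,237 / 116,914 = 2.77%.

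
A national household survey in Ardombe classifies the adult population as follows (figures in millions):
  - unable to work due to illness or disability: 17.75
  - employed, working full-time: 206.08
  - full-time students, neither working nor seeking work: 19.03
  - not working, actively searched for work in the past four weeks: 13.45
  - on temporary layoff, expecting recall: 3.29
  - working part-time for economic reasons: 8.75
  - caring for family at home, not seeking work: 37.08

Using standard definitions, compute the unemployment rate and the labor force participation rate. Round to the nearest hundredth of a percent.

Employed = 206.08 + 8.75 = 214.83 million (anyone who worked, including part-time for economic reasons, counts as employed).
Unemployed = 13.45 + 3.29 = 16.74 million (jobless and actively searching, or on temporary layoff).
Labor force = 214.83 + 16.74 = 231.57 million.
Not in labor force = 17.75 + 19.03 + 37.08 = 73.86 million (those not working and not actively searching are outside the labor force).
Civilian working-age population = 231.57 + 73.86 = 305.43 million.
Unemployment rate = 16.74 / 231.57 = 7.23%.
Labor force participation rate = 231.57 / 305.43 = 75.82%.

Unemployment rate ≈ 7.23%; labor force participation rate ≈ 75.82%.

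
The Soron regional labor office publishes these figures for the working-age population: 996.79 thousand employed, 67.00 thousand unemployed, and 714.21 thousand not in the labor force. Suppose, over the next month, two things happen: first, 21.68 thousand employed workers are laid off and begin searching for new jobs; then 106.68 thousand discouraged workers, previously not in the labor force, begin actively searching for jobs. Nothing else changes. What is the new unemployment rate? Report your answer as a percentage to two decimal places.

New unemployment rate ≈ 16.69%.

Initially, labor force = 996.79 + 67.00 = 1,063.79 thousand, so u = 67.00/1,063.79 = 6.30%.
After the first change, employed falls and unemployed rises by 21.68; labor force unchanged → E = 975.11, U = 88.68, labor force = 1,063.79 thousand.
After the second change, unemployed and labor force both rise by 106.68 → E = 975.11, U = 195.36, labor force = 1,170.47 thousand.
New unemployment rate = 195.36 / 1,170.47 = 16.69%.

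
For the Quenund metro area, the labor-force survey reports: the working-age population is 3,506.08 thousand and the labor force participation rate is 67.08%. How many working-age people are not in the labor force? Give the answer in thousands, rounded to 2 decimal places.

About 1,154.20 thousand are not in the labor force.

Share not in the labor force = 1 − 0.6708 = 0.3292.
Not in labor force = 0.3292 × 3,506.08 ≈ 1,154.20 thousand.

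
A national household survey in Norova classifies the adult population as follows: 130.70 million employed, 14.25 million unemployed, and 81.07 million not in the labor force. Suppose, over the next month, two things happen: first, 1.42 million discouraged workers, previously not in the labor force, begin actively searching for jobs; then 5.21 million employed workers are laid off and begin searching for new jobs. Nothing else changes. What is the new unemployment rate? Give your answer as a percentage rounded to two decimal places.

Initially, labor force = 130.70 + 14.25 = 144.95 million, so u = 14.25/144.95 = 9.83%.
After the first change, unemployed and labor force both rise by 1.42 → E = 130.70, U = 15.67, labor force = 146.37 million.
After the second change, employed falls and unemployed rises by 5.21; labor force unchanged → E = 125.49, U = 20.88, labor force = 146.37 million.
New unemployment rate = 20.88 / 146.37 = 14.27%.

New unemployment rate ≈ 14.27%.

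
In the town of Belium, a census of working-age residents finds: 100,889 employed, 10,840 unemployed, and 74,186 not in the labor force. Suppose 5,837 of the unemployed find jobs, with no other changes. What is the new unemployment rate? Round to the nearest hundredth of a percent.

New unemployment rate ≈ 4.48%.

Initially, labor force = 100,889 + 10,840 = 111,729, so u = 10,840/111,729 = 9.70%.
After the change, unemployed falls and employed rises by 5,837; labor force unchanged → E = 106,726, U = 5,003, labor force = 111,729.
New unemployment rate = 5,003 / 111,729 = 4.48%.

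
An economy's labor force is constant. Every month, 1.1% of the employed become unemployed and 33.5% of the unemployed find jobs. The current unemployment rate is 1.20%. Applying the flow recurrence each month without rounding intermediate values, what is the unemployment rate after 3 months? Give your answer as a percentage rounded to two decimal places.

With a fixed labor force, u_{t+1} = u_t + s·(1−u_t) − f·u_t = u_t·(1−s−f) + s.
Here 1−s−f = 0.654 and s = 0.011.
u_1 = 0.012000 × 0.654 + 0.011 = 0.018848.
u_2 = 0.018848 × 0.654 + 0.011 = 0.023327.
u_3 = 0.023327 × 0.654 + 0.011 = 0.026256.

Unemployment rate after three months ≈ 2.63%.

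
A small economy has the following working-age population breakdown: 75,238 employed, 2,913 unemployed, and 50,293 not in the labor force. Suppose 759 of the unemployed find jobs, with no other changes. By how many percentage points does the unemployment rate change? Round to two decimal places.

The unemployment rate changes by −0.97 percentage points.

Initially, labor force = 75,238 + 2,913 = 78,151, so u = 2,913/78,151 = 3.73%.
After the change, unemployed falls and employed rises by 759; labor force unchanged → E = 75,997, U = 2,154, labor force = 78,151.
New unemployment rate = 2,154 / 78,151 = 2.76%.
Change = 2.76% − 3.73% = −0.97 percentage points.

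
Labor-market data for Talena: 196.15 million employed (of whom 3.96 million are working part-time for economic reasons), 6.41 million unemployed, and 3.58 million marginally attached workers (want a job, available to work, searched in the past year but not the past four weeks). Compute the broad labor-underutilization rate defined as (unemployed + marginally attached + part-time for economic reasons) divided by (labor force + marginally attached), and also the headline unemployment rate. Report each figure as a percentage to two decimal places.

Labor force = 196.15 + 6.41 = 202.56 million.
Numerator = 6.41 + 3.58 + 3.96 = 13.95 million.
Denominator = 202.56 + 3.58 = 206.14 million.
Broad rate = 13.95 / 206.14 = 6.77%.
Headline unemployment rate = 6.41 / 202.56 = 3.16%.

Broad underutilization rate ≈ 6.77%; headline unemployment rate ≈ 3.16%.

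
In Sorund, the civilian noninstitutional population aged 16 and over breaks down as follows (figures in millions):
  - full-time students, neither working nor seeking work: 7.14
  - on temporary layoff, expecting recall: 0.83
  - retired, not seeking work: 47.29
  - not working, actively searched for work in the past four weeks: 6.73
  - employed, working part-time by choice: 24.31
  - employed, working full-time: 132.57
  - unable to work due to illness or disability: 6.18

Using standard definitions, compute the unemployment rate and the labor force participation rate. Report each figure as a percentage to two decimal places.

Unemployment rate ≈ 4.60%; labor force participation rate ≈ 73.07%.

Employed = 24.31 + 132.57 = 156.88 million.
Unemployed = 0.83 + 6.73 = 7.56 million (jobless and actively searching, or on temporary layoff).
Labor force = 156.88 + 7.56 = 164.44 million.
Not in labor force = 7.14 + 47.29 + 6.18 = 60.61 million (those not working and not actively searching are outside the labor force).
Civilian working-age population = 164.44 + 60.61 = 225.05 million.
Unemployment rate = 7.56 / 164.44 = 4.60%.
Labor force participation rate = 164.44 / 225.05 = 73.07%.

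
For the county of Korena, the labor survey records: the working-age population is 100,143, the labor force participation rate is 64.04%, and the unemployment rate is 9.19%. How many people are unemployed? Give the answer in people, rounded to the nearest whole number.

Labor force = 0.6404 × 100,143 = 64,132.
Unemployed = 0.0919 × 64,132 ≈ 5,894.

About 5,894 are unemployed.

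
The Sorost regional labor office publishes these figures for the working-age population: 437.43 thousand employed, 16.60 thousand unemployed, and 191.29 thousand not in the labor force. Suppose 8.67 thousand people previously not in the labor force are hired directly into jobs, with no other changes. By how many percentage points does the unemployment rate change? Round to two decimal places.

Initially, labor force = 437.43 + 16.60 = 454.03 thousand, so u = 16.60/454.03 = 3.66%.
After the change, employed and labor force both rise by 8.67; unemployed unchanged → E = 446.10, U = 16.60, labor force = 462.70 thousand.
New unemployment rate = 16.60 / 462.70 = 3.59%.
Change = 3.59% − 3.66% = −0.07 percentage points.

The unemployment rate changes by −0.07 percentage points.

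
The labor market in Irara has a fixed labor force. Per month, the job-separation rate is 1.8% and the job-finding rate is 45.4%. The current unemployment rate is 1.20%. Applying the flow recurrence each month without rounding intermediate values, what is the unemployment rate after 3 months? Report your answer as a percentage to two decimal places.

With a fixed labor force, u_{t+1} = u_t + s·(1−u_t) − f·u_t = u_t·(1−s−f) + s.
Here 1−s−f = 0.528 and s = 0.018.
u_1 = 0.012000 × 0.528 + 0.018 = 0.024336.
u_2 = 0.024336 × 0.528 + 0.018 = 0.030849.
u_3 = 0.030849 × 0.528 + 0.018 = 0.034288.

Unemployment rate after three months ≈ 3.43%.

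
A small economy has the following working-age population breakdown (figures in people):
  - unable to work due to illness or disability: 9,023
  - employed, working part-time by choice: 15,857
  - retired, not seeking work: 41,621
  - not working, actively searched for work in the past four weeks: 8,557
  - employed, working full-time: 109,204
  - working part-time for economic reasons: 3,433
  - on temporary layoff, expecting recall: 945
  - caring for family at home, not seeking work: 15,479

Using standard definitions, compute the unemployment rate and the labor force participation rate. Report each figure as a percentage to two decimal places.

Unemployment rate ≈ 6.89%; labor force participation rate ≈ 67.61%.

Employed = 15,857 + 109,204 + 3,433 = 128,494 (anyone who worked, including part-time for economic reasons, counts as employed).
Unemployed = 8,557 + 945 = 9,502 (jobless and actively searching, or on temporary layoff).
Labor force = 128,494 + 9,502 = 137,996.
Not in labor force = 9,023 + 41,621 + 15,479 = 66,123 (those not working and not actively searching are outside the labor force).
Civilian working-age population = 137,996 + 66,123 = 204,119.
Unemployment rate = 9,502 / 137,996 = 6.89%.
Labor force participation rate = 137,996 / 204,119 = 67.61%.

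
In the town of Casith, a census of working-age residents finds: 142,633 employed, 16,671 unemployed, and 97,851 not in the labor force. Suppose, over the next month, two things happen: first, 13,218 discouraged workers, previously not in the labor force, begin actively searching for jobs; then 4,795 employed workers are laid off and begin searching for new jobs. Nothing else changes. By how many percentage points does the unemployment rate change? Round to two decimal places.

Initially, labor force = 142,633 + 16,671 = 159,304, so u = 16,671/159,304 = 10.46%.
After the first change, unemployed and labor force both rise by 13,218 → E = 142,633, U = 29,889, labor force = 172,522.
After the second change, employed falls and unemployed rises by 4,795; labor force unchanged → E = 137,838, U = 34,684, labor force = 172,522.
New unemployment rate = 34,684 / 172,522 = 20.10%.
Change = 20.10% − 10.46% = +9.64 percentage points.

The unemployment rate changes by +9.64 percentage points.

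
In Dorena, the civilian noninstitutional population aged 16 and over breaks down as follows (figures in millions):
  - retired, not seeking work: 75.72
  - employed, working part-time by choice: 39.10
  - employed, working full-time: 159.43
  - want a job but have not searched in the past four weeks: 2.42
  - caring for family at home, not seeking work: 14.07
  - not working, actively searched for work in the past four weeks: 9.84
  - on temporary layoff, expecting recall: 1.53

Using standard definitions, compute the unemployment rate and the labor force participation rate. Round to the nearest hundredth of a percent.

Employed = 39.10 + 159.43 = 198.53 million.
Unemployed = 9.84 + 1.53 = 11.37 million (jobless and actively searching, or on temporary layoff).
Labor force = 198.53 + 11.37 = 209.90 million.
Not in labor force = 75.72 + 2.42 + 14.07 = 92.21 million (those not working and not actively searching are outside the labor force — including those who want a job but have given up searching).
Civilian working-age population = 209.90 + 92.21 = 302.11 million.
Unemployment rate = 11.37 / 209.90 = 5.42%.
Labor force participation rate = 209.90 / 302.11 = 69.48%.

Unemployment rate ≈ 5.42%; labor force participation rate ≈ 69.48%.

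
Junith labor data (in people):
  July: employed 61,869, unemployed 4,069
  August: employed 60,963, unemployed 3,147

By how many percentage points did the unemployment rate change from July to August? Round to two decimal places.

July: labor force = 61,869 + 4,069 = 65,938; u = 4,069/65,938 = 6.17%.
August: labor force = 60,963 + 3,147 = 64,110; u = 3,147/64,110 = 4.91%.
Change = 4.91% − 6.17% = −1.26 pp.

The unemployment rate changed by −1.26 percentage points.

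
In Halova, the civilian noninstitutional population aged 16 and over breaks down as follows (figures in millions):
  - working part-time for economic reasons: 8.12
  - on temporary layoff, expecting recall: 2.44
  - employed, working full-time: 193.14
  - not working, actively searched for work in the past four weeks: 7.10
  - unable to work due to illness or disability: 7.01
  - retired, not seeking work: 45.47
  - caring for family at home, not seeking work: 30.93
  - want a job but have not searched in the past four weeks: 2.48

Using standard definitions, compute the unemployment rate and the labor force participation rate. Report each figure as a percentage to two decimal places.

Unemployment rate ≈ 4.53%; labor force participation rate ≈ 71.05%.

Employed = 8.12 + 193.14 = 201.26 million (anyone who worked, including part-time for economic reasons, counts as employed).
Unemployed = 2.44 + 7.10 = 9.54 million (jobless and actively searching, or on temporary layoff).
Labor force = 201.26 + 9.54 = 210.80 million.
Not in labor force = 7.01 + 45.47 + 30.93 + 2.48 = 85.89 million (those not working and not actively searching are outside the labor force — including those who want a job but have given up searching).
Civilian working-age population = 210.80 + 85.89 = 296.69 million.
Unemployment rate = 9.54 / 210.80 = 4.53%.
Labor force participation rate = 210.80 / 296.69 = 71.05%.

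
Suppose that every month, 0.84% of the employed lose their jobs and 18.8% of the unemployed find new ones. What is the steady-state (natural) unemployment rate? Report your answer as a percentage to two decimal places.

Steady-state unemployment rate ≈ 4.28%.

At steady state the flows balance: s·E = f·U, so U/(E+U) = s/(s+f).
u* = 0.84 / (0.84 + 18.8) = 0.84 / 19.64 = 4.28%.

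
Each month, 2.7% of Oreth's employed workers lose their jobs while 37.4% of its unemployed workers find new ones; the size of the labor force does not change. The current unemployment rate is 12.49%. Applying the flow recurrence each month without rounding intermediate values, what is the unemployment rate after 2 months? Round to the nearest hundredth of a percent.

With a fixed labor force, u_{t+1} = u_t + s·(1−u_t) − f·u_t = u_t·(1−s−f) + s.
Here 1−s−f = 0.599 and s = 0.027.
u_1 = 0.124900 × 0.599 + 0.027 = 0.101815.
u_2 = 0.101815 × 0.599 + 0.027 = 0.087987.

Unemployment rate after two months ≈ 8.80%.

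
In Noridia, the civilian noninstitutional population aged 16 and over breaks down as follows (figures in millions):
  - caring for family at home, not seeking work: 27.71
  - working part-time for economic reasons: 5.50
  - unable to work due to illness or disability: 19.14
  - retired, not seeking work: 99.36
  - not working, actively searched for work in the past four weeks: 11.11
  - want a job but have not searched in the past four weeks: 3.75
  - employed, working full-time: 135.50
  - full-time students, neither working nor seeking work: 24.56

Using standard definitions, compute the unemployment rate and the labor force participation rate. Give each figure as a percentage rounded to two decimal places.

Unemployment rate ≈ 7.30%; labor force participation rate ≈ 46.57%.

Employed = 5.50 + 135.50 = 141.00 million (anyone who worked, including part-time for economic reasons, counts as employed).
Unemployed = 11.11 million.
Labor force = 141.00 + 11.11 = 152.11 million.
Not in labor force = 27.71 + 19.14 + 99.36 + 3.75 + 24.56 = 174.52 million (those not working and not actively searching are outside the labor force — including those who want a job but have given up searching).
Civilian working-age population = 152.11 + 174.52 = 326.63 million.
Unemployment rate = 11.11 / 152.11 = 7.30%.
Labor force participation rate = 152.11 / 326.63 = 46.57%.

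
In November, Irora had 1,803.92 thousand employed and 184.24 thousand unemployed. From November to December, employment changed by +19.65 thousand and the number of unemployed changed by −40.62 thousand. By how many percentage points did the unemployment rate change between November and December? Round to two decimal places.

The unemployment rate changed by −1.97 percentage points.

November: labor force = 1,803.92 + 184.24 = 1,988.16; u = 184.24/1,988.16 = 9.27%.
December: labor force = 1,823.57 + 143.62 = 1,967.19; u = 143.62/1,967.19 = 7.30%.
Change = 7.30% − 9.27% = −1.97 pp.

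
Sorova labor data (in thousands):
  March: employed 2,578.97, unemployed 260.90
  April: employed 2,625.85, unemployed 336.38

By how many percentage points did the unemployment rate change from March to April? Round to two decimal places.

March: labor force = 2,578.97 + 260.90 = 2,839.87; u = 260.90/2,839.87 = 9.19%.
April: labor force = 2,625.85 + 336.38 = 2,962.23; u = 336.38/2,962.23 = 11.36%.
Change = 11.36% − 9.19% = +2.17 pp.

The unemployment rate changed by +2.17 percentage points.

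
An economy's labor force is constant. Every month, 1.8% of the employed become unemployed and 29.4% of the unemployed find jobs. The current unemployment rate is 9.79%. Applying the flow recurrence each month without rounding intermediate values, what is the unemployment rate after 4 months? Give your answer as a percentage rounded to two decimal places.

With a fixed labor force, u_{t+1} = u_t + s·(1−u_t) − f·u_t = u_t·(1−s−f) + s.
Here 1−s−f = 0.688 and s = 0.018.
u_1 = 0.097900 × 0.688 + 0.018 = 0.085355.
u_2 = 0.085355 × 0.688 + 0.018 = 0.076724.
u_3 = 0.076724 × 0.688 + 0.018 = 0.070786.
u_4 = 0.070786 × 0.688 + 0.018 = 0.066701.

Unemployment rate after four months ≈ 6.67%.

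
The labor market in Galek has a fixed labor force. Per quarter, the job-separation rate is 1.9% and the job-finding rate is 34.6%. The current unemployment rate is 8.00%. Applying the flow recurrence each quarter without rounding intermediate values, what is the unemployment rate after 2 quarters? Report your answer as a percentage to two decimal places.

With a fixed labor force, u_{t+1} = u_t + s·(1−u_t) − f·u_t = u_t·(1−s−f) + s.
Here 1−s−f = 0.635 and s = 0.019.
u_1 = 0.080000 × 0.635 + 0.019 = 0.069800.
u_2 = 0.069800 × 0.635 + 0.019 = 0.063323.

Unemployment rate after two quarters ≈ 6.33%.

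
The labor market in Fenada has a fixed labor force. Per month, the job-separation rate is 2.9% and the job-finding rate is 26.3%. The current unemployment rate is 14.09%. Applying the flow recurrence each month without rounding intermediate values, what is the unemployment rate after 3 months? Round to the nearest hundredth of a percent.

Unemployment rate after three months ≈ 11.41%.

With a fixed labor force, u_{t+1} = u_t + s·(1−u_t) − f·u_t = u_t·(1−s−f) + s.
Here 1−s−f = 0.708 and s = 0.029.
u_1 = 0.140900 × 0.708 + 0.029 = 0.128757.
u_2 = 0.128757 × 0.708 + 0.029 = 0.120160.
u_3 = 0.120160 × 0.708 + 0.029 = 0.114073.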